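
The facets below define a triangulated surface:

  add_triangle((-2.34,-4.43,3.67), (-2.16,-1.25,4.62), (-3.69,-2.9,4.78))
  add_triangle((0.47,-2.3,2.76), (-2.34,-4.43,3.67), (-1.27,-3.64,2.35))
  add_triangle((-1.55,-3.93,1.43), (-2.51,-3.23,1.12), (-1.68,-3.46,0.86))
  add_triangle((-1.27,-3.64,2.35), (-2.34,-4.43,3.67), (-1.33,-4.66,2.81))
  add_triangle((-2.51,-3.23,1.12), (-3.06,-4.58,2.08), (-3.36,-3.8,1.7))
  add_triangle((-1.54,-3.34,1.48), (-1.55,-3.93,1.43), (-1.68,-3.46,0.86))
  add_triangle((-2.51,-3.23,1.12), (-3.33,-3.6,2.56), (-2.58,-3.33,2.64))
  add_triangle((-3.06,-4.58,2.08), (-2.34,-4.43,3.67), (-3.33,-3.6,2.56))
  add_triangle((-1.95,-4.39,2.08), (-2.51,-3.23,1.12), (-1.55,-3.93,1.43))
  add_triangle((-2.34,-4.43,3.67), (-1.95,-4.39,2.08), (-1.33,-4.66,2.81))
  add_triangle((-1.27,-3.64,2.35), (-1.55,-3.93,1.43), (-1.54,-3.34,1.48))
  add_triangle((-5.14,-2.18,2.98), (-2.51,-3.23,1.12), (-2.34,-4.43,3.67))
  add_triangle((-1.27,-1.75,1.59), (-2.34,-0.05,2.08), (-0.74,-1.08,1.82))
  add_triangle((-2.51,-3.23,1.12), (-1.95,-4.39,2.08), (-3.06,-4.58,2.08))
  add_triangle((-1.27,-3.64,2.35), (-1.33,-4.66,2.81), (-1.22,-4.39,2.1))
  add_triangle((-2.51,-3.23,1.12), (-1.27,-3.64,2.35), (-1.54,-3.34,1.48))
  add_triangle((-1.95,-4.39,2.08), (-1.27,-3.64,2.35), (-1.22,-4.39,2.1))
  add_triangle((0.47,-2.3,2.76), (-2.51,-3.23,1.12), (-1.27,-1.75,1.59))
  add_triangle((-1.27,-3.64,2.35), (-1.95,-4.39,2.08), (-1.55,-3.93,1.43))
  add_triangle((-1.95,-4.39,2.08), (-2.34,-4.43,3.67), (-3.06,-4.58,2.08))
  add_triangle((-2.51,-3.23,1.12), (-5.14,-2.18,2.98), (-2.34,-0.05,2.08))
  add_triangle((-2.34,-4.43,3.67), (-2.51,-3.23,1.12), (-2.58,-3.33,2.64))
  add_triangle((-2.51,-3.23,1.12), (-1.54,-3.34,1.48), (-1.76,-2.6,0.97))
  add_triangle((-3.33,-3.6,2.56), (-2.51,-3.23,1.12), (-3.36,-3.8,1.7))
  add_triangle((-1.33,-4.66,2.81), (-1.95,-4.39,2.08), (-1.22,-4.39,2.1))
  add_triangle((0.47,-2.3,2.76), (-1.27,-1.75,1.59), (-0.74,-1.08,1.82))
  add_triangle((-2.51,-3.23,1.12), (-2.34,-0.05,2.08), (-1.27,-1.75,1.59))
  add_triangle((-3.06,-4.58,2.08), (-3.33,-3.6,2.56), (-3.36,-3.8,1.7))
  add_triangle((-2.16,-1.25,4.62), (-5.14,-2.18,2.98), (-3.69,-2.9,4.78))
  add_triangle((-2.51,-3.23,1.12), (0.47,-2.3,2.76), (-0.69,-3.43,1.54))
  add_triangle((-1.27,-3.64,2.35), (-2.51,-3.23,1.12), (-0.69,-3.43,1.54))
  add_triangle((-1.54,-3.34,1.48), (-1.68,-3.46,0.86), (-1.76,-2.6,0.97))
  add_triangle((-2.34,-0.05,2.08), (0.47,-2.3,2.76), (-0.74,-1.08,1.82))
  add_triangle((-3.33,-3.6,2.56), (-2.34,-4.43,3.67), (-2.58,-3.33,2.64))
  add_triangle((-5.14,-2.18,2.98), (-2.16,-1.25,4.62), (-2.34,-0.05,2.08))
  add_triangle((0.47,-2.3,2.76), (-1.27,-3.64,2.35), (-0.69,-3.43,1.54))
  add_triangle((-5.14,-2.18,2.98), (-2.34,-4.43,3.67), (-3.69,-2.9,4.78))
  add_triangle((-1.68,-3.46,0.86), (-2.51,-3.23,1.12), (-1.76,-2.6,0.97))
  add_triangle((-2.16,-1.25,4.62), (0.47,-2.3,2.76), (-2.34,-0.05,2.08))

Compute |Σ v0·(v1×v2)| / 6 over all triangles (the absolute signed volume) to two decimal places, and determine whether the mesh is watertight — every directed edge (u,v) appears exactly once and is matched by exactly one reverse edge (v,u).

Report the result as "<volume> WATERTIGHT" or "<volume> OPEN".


18.40 OPEN

Per-triangle v0·(v1×v2)/6:
  t1: +3.0790
  t2: +1.2398
  t3: +0.3116
  t4: -0.0497
  t5: +0.2105
  t6: -0.1129
  t7: -0.4312
  t8: +1.6081
  t9: +0.3987
  t10: +1.0145
  t11: -0.1783
  t12: +5.2786
  t13: -0.5895
  t14: +0.2371
  t15: -0.0943
  t16: -0.3481
  t17: -0.3289
  t18: -1.0998
  t19: +0.1992
  t20: +1.2034
  t21: -1.0712
  t22: -0.8727
  t23: -0.0062
  t24: -0.1778
  t25: +0.3107
  t26: -0.5147
  t27: -1.3178
  t28: +0.5980
  t29: +3.0961
  t30: -1.6609
  t31: +0.8626
  t32: -0.2017
  t33: -0.2718
  t34: +0.1309
  t35: +2.9259
  t36: +0.9126
  t37: +5.1307
  t38: -0.0848
  t39: -0.9405
Σ = +18.3951 → |volume| = 18.40

Directed edges: 117 total; 3 unmatched, e.g. (-2.34,-4.43,3.67)→(-2.16,-1.25,4.62) → open.


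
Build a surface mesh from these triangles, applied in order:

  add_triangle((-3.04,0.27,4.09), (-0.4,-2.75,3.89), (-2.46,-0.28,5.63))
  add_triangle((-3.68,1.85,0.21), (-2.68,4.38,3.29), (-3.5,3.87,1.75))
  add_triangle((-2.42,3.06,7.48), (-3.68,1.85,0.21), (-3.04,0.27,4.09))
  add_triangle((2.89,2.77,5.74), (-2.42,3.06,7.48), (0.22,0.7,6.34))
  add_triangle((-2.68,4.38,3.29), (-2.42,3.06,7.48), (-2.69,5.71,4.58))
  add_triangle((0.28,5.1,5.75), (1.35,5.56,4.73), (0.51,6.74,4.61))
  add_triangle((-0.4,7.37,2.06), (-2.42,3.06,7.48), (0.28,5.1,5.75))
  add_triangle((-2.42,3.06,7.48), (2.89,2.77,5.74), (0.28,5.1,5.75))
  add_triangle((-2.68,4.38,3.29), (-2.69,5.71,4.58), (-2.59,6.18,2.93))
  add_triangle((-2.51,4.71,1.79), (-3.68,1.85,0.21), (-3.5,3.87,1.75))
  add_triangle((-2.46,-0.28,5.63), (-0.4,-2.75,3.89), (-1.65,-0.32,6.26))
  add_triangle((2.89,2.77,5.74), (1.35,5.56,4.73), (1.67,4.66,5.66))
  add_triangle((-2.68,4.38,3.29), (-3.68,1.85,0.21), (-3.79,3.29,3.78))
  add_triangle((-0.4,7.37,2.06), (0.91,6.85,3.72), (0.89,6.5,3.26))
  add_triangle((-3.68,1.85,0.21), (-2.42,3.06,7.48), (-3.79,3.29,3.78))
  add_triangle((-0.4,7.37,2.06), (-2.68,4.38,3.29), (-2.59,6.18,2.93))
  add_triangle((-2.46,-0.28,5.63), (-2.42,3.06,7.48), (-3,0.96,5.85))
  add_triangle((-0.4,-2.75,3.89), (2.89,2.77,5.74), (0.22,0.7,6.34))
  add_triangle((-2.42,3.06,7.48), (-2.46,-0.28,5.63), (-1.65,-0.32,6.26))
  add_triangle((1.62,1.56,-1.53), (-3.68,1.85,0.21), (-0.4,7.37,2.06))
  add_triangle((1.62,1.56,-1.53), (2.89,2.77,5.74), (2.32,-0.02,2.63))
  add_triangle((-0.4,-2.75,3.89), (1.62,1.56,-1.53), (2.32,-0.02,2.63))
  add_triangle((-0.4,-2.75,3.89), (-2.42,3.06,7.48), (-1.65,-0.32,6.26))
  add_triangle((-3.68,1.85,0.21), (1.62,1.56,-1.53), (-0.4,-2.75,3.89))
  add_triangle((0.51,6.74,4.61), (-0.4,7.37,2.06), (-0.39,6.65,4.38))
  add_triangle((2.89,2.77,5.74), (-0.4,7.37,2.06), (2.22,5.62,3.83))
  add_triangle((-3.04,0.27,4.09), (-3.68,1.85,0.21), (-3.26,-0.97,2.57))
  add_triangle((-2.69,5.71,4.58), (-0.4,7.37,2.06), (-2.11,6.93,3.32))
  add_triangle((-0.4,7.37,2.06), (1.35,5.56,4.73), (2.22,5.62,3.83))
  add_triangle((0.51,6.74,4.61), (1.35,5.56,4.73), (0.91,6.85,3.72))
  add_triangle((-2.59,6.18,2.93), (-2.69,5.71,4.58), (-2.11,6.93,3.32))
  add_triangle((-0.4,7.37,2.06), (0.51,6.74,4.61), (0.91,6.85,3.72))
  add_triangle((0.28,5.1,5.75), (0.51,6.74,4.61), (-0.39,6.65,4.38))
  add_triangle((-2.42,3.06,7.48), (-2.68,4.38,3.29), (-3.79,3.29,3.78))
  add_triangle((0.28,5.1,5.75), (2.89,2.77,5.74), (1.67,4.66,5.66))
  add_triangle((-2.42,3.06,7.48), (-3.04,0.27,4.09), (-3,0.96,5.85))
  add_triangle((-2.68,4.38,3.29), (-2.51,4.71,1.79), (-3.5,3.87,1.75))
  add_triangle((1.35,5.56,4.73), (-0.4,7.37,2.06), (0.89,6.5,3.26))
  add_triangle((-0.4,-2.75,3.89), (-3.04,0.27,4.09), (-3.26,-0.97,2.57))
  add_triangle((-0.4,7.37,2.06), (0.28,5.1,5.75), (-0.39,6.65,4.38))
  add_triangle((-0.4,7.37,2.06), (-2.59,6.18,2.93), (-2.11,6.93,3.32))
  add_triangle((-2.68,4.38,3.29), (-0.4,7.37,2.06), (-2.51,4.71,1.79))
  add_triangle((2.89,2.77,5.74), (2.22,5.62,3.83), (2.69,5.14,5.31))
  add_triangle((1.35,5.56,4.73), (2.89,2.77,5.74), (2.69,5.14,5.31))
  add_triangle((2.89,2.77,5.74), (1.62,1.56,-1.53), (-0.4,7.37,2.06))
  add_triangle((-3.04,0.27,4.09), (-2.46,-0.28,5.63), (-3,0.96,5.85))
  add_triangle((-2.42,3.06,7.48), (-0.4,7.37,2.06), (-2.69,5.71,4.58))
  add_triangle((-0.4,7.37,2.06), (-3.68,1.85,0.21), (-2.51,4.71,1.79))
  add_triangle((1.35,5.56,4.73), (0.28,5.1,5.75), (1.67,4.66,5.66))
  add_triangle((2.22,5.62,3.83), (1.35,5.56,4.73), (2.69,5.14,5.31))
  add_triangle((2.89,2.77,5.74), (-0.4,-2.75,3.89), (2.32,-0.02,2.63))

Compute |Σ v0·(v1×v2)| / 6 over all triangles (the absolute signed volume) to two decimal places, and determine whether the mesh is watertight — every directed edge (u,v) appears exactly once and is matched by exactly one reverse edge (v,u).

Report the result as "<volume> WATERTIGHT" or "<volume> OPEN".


Per-triangle v0·(v1×v2)/6:
  t1: +2.4282
  t2: +1.1771
  t3: +10.0941
  t4: +12.4009
  t5: +3.1567
  t6: +2.4713
  t7: +16.5035
  t8: +15.1355
  t9: +1.2576
  t10: +1.1470
  t11: +2.5929
  t12: +1.7958
  t13: +3.9645
  t14: +0.4837
  t15: +2.2061
  t16: -2.1130
  t17: +2.4252
  t18: +7.8326
  t19: +3.5019
  t20: +9.2876
  t21: +5.1376
  t22: +0.9407
  t23: +1.0523
  t24: -3.0298
  t25: +2.8097
  t26: -6.9647
  t27: +4.4270
  t28: +2.3120
  t29: +5.2667
  t30: +1.4155
  t31: +1.5428
  t32: +2.3499
  t33: +2.2893
  t34: +6.1980
  t35: +2.2006
  t36: +1.1303
  t37: +1.7585
  t38: -1.9201
  t39: +4.7020
  t40: -1.8788
  t41: +1.2687
  t42: +4.2998
  t43: +0.6596
  t44: +2.5952
  t45: +17.7401
  t46: +1.2735
  t47: +11.1063
  t48: +2.9323
  t49: +2.2101
  t50: +2.0138
  t51: +7.3171
Σ = +182.9054 → |volume| = 182.91

Directed edges: 153 total; 9 unmatched, e.g. (-2.42,3.06,7.48)→(0.22,0.7,6.34) → open.

182.91 OPEN


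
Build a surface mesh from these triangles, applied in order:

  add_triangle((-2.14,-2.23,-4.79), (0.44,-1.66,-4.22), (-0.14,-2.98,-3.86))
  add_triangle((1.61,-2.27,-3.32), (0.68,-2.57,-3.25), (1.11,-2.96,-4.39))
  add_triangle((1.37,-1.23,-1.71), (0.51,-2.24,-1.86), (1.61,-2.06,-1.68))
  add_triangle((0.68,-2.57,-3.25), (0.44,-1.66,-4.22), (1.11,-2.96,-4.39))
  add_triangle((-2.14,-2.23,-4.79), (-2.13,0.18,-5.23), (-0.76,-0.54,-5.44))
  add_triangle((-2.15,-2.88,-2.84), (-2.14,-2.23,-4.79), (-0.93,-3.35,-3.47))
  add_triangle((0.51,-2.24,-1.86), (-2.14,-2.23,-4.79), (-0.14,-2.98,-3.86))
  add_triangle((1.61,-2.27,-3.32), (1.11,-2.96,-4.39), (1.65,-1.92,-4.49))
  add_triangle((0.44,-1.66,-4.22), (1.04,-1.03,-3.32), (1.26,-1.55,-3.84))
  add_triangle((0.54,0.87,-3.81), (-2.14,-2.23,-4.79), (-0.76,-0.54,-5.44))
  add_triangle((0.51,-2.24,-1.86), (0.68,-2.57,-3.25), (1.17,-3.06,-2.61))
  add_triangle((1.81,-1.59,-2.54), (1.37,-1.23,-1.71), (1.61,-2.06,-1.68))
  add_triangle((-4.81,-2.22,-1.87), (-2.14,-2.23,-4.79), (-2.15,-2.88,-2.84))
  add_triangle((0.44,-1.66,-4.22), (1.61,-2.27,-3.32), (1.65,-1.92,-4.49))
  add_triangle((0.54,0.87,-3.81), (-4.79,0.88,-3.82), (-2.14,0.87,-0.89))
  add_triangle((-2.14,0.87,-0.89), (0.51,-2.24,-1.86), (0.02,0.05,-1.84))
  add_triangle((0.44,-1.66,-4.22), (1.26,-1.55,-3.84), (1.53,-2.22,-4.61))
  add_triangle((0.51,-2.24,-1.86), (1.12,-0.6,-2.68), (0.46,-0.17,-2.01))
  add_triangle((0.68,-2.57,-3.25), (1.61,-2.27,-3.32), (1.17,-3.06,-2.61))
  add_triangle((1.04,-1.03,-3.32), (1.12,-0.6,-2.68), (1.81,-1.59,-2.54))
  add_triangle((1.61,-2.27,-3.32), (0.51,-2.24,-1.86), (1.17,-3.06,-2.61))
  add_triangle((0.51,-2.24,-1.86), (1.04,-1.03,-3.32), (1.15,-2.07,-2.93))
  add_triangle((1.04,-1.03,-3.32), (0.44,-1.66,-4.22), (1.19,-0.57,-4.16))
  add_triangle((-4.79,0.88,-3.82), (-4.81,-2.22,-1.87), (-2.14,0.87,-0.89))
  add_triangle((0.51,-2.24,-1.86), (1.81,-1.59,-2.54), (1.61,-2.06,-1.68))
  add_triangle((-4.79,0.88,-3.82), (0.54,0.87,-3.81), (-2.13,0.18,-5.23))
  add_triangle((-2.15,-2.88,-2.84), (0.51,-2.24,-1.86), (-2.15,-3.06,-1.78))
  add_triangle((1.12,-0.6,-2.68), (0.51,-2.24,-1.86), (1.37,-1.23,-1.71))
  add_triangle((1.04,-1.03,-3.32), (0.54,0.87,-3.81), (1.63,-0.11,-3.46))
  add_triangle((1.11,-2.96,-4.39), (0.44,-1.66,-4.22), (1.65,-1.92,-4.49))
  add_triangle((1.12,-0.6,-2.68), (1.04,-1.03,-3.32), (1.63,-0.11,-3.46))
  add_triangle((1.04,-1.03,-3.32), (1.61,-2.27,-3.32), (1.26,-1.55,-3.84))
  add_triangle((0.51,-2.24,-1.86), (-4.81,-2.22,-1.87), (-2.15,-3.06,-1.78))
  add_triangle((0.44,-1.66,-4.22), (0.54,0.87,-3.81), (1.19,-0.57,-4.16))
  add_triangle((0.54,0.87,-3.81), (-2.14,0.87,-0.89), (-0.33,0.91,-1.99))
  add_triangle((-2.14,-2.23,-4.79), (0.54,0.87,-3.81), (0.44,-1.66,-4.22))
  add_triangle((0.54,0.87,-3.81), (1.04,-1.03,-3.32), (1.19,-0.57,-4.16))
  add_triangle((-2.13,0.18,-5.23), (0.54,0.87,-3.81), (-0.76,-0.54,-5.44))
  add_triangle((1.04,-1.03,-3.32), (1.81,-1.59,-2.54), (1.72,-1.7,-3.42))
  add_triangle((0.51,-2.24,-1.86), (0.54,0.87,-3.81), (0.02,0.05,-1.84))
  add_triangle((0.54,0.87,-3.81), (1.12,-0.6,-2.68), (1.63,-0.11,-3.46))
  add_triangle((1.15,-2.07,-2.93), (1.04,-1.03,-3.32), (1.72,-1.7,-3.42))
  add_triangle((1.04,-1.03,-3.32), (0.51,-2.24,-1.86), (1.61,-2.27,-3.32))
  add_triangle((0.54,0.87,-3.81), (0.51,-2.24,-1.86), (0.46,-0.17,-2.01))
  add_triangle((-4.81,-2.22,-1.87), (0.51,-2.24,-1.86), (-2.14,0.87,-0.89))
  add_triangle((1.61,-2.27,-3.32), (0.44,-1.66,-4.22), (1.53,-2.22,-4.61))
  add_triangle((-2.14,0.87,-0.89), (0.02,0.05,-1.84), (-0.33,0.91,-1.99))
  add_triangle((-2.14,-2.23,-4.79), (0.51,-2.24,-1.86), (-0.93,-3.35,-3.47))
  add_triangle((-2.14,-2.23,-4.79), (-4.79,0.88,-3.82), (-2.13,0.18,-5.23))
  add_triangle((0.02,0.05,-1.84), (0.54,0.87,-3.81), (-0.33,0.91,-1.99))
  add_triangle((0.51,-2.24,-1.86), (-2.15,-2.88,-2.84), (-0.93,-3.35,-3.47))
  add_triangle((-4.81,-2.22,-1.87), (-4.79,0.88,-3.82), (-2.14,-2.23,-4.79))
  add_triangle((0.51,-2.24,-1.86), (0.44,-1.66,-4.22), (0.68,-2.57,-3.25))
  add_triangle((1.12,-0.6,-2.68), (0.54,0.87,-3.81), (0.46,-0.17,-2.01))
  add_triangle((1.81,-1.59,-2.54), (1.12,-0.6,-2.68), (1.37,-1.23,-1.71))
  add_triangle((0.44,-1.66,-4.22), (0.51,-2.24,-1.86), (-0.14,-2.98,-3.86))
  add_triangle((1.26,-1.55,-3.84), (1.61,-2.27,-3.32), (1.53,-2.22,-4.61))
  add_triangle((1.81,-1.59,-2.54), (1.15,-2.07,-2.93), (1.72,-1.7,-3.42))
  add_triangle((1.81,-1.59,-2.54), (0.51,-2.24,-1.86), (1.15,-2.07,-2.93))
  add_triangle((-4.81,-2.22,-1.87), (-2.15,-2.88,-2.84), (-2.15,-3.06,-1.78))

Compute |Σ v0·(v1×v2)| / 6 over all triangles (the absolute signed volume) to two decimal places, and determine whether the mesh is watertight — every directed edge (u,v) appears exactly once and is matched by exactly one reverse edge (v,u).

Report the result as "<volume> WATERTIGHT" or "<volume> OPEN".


Per-triangle v0·(v1×v2)/6:
  t1: +2.5814
  t2: +0.2167
  t3: -0.3058
  t4: +0.2967
  t5: +3.1584
  t6: +1.9916
  t7: +0.4717
  t8: +0.6362
  t9: +0.1861
  t10: +0.0412
  t11: +0.1947
  t12: +0.0368
  t13: +3.9937
  t14: -0.6646
  t15: +2.2462
  t16: -1.3830
  t17: +0.2167
  t18: -0.3430
  t19: +0.6140
  t20: +0.2544
  t21: -0.2254
  t22: +0.2603
  t23: +0.3736
  t24: +2.7718
  t25: +0.5361
  t26: +3.4478
  t27: +1.2737
  t28: -0.6350
  t29: +0.9685
  t30: +0.9545
  t31: +0.0796
  t32: +0.0739
  t33: -1.5382
  t34: +1.1529
  t35: +0.3965
  t36: +4.3626
  t37: -0.1321
  t38: +2.2633
  t39: +0.0708
  t40: -0.4653
  t41: -0.4540
  t42: +0.3346
  t43: -0.5743
  t44: -0.1979
  t45: -3.1804
  t46: +0.3501
  t47: -0.4730
  t48: +1.1765
  t49: +6.8750
  t50: -0.2135
  t51: +0.4375
  t52: +11.7568
  t53: +0.0748
  t54: -0.1608
  t55: +0.0157
  t56: +0.9004
  t57: +0.1094
  t58: +0.2466
  t59: +0.3457
  t60: +1.8933
Σ = +49.6924 → |volume| = 49.69

Directed edges: 180 total, each appears once with its reverse present → watertight.

49.69 WATERTIGHT


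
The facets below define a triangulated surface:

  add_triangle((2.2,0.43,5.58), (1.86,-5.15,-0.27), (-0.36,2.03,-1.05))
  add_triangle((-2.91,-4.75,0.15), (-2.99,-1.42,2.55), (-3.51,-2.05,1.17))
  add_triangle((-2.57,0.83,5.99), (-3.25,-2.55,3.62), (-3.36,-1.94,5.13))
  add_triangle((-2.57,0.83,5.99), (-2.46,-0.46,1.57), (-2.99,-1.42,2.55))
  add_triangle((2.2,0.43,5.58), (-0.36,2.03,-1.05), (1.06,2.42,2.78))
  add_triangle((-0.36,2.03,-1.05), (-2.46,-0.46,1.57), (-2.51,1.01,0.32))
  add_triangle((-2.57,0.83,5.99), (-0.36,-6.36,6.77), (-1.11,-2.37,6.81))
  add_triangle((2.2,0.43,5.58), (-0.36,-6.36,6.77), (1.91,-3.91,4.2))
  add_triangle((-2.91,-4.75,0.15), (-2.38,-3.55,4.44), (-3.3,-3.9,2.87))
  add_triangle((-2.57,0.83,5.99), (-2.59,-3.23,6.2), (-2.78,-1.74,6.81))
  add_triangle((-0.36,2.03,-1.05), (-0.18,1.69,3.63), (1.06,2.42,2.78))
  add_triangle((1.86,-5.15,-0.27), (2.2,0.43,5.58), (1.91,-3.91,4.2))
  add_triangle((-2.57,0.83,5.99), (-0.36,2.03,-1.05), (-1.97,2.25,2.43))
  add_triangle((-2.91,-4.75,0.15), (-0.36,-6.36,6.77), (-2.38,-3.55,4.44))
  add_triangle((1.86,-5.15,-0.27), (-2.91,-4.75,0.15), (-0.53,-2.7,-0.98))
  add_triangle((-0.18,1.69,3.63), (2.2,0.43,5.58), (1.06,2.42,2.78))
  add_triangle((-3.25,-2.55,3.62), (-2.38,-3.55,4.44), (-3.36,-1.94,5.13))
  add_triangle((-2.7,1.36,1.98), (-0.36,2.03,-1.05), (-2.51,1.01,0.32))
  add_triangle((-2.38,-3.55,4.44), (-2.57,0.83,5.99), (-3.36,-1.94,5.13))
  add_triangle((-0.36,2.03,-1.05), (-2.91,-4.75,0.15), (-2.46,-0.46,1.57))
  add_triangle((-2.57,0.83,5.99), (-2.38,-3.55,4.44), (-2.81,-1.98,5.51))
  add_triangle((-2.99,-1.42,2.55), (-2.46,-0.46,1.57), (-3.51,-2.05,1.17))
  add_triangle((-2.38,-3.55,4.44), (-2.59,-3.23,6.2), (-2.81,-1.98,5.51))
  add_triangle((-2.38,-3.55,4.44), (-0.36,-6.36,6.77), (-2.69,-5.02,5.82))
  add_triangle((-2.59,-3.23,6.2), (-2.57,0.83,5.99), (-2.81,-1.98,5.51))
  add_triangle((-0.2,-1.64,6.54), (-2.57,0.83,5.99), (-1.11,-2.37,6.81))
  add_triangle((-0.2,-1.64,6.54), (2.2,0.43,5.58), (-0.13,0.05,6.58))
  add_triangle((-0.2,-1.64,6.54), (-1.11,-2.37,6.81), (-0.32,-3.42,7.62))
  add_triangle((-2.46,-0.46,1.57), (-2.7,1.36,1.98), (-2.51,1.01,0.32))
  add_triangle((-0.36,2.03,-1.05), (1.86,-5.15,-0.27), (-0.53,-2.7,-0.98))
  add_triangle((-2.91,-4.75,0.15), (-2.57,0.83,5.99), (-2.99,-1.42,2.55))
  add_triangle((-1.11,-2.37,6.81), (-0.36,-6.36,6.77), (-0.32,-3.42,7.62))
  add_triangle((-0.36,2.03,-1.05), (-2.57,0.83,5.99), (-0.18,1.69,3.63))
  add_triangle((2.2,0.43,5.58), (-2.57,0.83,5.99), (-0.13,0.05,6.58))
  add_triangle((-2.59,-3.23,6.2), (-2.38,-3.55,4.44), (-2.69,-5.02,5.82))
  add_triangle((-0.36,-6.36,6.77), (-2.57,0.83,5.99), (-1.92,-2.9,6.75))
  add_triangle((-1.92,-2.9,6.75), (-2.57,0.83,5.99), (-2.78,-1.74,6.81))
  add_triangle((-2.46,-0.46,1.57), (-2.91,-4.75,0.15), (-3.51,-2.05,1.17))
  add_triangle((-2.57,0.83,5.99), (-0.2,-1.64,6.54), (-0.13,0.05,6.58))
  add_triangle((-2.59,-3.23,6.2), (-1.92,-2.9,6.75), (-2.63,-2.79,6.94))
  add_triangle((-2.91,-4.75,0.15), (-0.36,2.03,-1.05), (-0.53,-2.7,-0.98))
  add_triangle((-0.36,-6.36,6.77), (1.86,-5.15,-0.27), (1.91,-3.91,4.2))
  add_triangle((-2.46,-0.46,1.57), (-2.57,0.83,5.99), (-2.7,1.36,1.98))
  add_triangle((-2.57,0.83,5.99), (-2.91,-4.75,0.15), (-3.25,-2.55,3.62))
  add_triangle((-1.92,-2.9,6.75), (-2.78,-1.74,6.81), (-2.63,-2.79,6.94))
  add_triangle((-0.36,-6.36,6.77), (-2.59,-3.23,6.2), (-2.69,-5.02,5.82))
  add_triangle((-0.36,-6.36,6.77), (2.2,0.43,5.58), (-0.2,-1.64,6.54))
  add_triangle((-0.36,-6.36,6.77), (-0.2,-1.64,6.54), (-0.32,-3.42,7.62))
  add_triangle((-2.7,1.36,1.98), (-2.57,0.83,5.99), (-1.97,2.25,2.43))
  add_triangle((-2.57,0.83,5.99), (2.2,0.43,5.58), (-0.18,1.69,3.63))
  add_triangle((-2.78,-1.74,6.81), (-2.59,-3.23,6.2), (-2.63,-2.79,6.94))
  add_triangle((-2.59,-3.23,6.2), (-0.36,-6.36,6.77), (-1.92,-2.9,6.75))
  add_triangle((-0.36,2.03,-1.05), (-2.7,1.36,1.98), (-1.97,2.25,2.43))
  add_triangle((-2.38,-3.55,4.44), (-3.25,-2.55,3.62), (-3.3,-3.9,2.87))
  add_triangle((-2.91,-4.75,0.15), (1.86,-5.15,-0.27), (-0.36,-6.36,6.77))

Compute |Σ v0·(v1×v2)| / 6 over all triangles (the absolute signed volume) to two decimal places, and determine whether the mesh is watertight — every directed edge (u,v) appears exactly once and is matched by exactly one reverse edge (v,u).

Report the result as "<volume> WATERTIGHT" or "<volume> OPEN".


Per-triangle v0·(v1×v2)/6:
  t1: +4.1179
  t2: +2.6154
  t3: +0.9597
  t4: +1.8802
  t5: +0.1815
  t6: -0.3261
  t7: +4.7828
  t8: +13.5529
  t9: +2.6743
  t10: +0.3911
  t11: +2.1061
  t12: +6.5305
  t13: +0.4661
  t14: +13.1833
  t15: +3.8444
  t16: +3.2578
  t17: +1.9393
  t18: +1.4154
  t19: +3.5623
  t20: +3.6748
  t21: -0.5533
  t22: +0.7444
  t23: +1.1329
  t24: -0.5857
  t25: +2.0125
  t26: +4.0152
  t27: +4.2509
  t28: +1.4206
  t29: +1.1359
  t30: +1.7626
  t31: +3.9921
  t32: +3.5419
  t33: +3.9521
  t34: +3.0297
  t35: +0.7482
  t36: +2.6317
  t37: +2.0720
  t38: -0.8698
  t39: +4.6039
  t40: +0.5961
  t41: +2.2298
  t42: +13.0814
  t43: +3.1879
  t44: +0.5875
  t45: +0.6933
  t46: +5.8275
  t47: +11.7424
  t48: +0.1904
  t49: +2.5294
  t50: +5.9161
  t51: +0.4475
  t52: +4.2064
  t53: +1.5634
  t54: +2.0045
  t55: +27.2924
Σ = +191.9435 → |volume| = 191.94

Directed edges: 165 total; 3 unmatched, e.g. (-3.3,-3.9,2.87)→(-2.91,-4.75,0.15) → open.

191.94 OPEN


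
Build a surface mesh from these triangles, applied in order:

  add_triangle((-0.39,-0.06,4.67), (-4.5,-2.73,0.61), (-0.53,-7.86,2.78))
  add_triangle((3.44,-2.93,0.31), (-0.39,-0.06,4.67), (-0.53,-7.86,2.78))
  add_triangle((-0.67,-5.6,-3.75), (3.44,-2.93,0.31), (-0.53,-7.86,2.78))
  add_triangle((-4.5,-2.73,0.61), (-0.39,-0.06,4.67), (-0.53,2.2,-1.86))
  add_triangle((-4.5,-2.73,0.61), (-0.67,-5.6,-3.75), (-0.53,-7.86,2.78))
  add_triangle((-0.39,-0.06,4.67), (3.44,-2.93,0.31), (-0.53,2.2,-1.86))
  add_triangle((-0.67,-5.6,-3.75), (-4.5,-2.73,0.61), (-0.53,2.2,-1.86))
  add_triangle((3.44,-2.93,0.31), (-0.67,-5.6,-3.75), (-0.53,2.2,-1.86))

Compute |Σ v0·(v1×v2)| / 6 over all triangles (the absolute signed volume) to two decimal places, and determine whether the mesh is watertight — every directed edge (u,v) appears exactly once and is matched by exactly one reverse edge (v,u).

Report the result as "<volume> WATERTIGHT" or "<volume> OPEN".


146.29 WATERTIGHT

Per-triangle v0·(v1×v2)/6:
  t1: +26.4633
  t2: +21.7852
  t3: +27.5860
  t4: +8.9876
  t5: +32.2641
  t6: +4.3095
  t7: +14.7884
  t8: +10.1103
Σ = +146.2944 → |volume| = 146.29

Directed edges: 24 total, each appears once with its reverse present → watertight.


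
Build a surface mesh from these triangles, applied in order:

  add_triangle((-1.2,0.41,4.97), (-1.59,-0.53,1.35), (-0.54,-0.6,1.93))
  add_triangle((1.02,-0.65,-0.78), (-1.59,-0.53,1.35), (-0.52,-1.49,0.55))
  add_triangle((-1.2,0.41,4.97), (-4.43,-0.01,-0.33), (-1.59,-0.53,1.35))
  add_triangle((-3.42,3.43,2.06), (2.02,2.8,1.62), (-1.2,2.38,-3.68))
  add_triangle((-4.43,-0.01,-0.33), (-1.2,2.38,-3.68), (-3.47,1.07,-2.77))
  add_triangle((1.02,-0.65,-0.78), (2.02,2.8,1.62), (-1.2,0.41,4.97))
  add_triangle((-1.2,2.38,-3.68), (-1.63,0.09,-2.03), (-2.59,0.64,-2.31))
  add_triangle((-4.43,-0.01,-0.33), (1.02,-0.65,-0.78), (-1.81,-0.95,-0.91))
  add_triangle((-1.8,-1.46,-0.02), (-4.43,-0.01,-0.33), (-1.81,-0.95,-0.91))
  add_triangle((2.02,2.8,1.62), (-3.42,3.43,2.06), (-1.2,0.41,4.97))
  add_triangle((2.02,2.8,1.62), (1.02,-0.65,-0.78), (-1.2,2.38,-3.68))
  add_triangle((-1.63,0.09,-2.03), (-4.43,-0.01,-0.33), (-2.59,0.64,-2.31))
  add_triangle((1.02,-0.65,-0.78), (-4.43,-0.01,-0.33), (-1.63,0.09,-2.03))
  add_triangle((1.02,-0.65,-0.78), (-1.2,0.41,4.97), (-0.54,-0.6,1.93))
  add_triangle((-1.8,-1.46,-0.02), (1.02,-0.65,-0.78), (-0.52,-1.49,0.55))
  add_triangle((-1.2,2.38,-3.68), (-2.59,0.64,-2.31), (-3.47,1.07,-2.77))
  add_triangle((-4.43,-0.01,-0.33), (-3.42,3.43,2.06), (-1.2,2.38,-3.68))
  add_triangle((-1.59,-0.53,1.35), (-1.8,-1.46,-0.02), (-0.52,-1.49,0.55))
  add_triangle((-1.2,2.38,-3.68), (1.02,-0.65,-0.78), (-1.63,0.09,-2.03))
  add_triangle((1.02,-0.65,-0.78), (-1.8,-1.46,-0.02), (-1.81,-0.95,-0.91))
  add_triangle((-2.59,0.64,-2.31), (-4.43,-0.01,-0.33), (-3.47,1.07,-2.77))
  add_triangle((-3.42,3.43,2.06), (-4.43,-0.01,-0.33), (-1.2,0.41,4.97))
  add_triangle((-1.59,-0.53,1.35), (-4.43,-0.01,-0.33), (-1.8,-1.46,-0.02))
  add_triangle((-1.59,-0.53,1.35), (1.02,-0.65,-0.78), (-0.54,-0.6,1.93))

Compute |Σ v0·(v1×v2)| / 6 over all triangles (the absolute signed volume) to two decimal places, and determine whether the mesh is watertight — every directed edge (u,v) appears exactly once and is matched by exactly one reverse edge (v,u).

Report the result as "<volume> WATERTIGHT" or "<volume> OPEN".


Per-triangle v0·(v1×v2)/6:
  t1: +0.7556
  t2: +0.0016
  t3: +2.4139
  t4: +14.0134
  t5: +1.5609
  t6: +3.0065
  t7: +0.8706
  t8: +0.2245
  t9: +0.9130
  t10: +12.9661
  t11: +4.0636
  t12: +0.7637
  t13: +0.9784
  t14: +0.5589
  t15: +0.4999
  t16: +0.5316
  t17: +13.1858
  t18: +0.5650
  t19: +1.6412
  t20: +0.5174
  t21: +0.4871
  t22: +12.1363
  t23: +1.5342
  t24: +0.3765
Σ = +74.5658 → |volume| = 74.57

Directed edges: 72 total, each appears once with its reverse present → watertight.

74.57 WATERTIGHT


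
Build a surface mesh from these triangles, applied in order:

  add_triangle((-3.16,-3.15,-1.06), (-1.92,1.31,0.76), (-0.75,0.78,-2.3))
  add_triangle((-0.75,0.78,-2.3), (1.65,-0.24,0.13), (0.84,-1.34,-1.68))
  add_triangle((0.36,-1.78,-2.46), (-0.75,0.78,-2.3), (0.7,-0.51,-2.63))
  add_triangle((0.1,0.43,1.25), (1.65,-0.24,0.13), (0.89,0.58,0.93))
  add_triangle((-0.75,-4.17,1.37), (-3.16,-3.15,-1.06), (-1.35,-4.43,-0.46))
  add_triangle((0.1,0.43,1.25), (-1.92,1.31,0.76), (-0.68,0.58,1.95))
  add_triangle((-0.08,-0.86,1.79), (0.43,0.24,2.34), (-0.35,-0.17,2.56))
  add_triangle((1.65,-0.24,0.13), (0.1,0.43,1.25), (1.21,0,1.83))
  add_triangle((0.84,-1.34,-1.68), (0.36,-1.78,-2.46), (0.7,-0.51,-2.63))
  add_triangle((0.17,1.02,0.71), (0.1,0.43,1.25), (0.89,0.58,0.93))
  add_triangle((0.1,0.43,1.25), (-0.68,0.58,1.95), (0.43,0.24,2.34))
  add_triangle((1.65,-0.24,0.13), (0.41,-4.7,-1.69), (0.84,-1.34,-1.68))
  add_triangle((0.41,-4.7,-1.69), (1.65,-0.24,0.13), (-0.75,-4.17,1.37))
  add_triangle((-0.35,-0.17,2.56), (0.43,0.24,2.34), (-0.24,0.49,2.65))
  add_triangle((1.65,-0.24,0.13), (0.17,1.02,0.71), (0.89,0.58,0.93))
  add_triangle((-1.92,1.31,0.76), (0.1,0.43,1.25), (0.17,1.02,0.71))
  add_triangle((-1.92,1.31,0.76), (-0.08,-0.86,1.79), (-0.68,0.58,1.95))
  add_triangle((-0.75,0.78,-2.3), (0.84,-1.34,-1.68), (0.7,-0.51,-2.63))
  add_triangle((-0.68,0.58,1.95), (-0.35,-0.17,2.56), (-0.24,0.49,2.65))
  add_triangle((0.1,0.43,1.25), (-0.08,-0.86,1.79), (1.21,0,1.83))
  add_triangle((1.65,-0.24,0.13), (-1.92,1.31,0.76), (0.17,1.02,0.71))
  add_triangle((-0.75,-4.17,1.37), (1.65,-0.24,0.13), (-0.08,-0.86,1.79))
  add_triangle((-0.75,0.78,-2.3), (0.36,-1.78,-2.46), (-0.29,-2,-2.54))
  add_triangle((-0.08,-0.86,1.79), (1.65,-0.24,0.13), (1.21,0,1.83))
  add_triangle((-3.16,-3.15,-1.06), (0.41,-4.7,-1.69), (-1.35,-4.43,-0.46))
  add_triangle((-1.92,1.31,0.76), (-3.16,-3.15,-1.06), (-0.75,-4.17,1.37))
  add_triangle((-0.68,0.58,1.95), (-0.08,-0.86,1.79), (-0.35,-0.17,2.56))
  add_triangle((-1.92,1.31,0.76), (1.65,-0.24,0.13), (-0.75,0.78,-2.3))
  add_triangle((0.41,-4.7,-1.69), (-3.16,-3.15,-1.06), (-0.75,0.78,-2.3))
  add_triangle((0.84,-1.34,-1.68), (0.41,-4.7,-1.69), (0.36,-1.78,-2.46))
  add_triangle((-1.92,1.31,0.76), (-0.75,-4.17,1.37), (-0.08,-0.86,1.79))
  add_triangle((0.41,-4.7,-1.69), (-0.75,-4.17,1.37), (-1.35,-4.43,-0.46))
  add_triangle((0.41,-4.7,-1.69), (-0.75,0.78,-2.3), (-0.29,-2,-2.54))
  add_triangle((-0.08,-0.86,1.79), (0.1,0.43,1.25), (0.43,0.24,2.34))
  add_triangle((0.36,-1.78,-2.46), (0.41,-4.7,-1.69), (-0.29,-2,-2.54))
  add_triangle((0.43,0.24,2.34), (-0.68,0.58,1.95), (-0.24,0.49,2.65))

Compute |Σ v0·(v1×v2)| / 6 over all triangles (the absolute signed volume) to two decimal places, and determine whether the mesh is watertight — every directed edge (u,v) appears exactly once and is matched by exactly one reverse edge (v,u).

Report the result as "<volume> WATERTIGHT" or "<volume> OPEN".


Per-triangle v0·(v1×v2)/6:
  t1: +4.6077
  t2: +1.0727
  t3: +0.9364
  t4: +0.1372
  t5: +2.6470
  t6: +0.2201
  t7: +0.2649
  t8: +0.1519
  t9: +0.3554
  t10: +0.1257
  t11: +0.1030
  t12: +1.6515
  t13: +3.8504
  t14: +0.1925
  t15: +0.1111
  t16: +0.3449
  t17: +0.5572
  t18: -0.3945
  t19: +0.1545
  t20: +0.3563
  t21: -0.0644
  t22: +1.7712
  t23: +0.7353
  t24: +0.5027
  t25: +2.9494
  t26: +5.2841
  t27: +0.0809
  t28: +0.8033
  t29: +6.9818
  t30: +0.8387
  t31: +2.3202
  t32: +2.9146
  t33: +0.0338
  t34: -0.1009
  t35: +0.9542
  t36: +0.0194
Σ = +43.4702 → |volume| = 43.47

Directed edges: 108 total, each appears once with its reverse present → watertight.

43.47 WATERTIGHT


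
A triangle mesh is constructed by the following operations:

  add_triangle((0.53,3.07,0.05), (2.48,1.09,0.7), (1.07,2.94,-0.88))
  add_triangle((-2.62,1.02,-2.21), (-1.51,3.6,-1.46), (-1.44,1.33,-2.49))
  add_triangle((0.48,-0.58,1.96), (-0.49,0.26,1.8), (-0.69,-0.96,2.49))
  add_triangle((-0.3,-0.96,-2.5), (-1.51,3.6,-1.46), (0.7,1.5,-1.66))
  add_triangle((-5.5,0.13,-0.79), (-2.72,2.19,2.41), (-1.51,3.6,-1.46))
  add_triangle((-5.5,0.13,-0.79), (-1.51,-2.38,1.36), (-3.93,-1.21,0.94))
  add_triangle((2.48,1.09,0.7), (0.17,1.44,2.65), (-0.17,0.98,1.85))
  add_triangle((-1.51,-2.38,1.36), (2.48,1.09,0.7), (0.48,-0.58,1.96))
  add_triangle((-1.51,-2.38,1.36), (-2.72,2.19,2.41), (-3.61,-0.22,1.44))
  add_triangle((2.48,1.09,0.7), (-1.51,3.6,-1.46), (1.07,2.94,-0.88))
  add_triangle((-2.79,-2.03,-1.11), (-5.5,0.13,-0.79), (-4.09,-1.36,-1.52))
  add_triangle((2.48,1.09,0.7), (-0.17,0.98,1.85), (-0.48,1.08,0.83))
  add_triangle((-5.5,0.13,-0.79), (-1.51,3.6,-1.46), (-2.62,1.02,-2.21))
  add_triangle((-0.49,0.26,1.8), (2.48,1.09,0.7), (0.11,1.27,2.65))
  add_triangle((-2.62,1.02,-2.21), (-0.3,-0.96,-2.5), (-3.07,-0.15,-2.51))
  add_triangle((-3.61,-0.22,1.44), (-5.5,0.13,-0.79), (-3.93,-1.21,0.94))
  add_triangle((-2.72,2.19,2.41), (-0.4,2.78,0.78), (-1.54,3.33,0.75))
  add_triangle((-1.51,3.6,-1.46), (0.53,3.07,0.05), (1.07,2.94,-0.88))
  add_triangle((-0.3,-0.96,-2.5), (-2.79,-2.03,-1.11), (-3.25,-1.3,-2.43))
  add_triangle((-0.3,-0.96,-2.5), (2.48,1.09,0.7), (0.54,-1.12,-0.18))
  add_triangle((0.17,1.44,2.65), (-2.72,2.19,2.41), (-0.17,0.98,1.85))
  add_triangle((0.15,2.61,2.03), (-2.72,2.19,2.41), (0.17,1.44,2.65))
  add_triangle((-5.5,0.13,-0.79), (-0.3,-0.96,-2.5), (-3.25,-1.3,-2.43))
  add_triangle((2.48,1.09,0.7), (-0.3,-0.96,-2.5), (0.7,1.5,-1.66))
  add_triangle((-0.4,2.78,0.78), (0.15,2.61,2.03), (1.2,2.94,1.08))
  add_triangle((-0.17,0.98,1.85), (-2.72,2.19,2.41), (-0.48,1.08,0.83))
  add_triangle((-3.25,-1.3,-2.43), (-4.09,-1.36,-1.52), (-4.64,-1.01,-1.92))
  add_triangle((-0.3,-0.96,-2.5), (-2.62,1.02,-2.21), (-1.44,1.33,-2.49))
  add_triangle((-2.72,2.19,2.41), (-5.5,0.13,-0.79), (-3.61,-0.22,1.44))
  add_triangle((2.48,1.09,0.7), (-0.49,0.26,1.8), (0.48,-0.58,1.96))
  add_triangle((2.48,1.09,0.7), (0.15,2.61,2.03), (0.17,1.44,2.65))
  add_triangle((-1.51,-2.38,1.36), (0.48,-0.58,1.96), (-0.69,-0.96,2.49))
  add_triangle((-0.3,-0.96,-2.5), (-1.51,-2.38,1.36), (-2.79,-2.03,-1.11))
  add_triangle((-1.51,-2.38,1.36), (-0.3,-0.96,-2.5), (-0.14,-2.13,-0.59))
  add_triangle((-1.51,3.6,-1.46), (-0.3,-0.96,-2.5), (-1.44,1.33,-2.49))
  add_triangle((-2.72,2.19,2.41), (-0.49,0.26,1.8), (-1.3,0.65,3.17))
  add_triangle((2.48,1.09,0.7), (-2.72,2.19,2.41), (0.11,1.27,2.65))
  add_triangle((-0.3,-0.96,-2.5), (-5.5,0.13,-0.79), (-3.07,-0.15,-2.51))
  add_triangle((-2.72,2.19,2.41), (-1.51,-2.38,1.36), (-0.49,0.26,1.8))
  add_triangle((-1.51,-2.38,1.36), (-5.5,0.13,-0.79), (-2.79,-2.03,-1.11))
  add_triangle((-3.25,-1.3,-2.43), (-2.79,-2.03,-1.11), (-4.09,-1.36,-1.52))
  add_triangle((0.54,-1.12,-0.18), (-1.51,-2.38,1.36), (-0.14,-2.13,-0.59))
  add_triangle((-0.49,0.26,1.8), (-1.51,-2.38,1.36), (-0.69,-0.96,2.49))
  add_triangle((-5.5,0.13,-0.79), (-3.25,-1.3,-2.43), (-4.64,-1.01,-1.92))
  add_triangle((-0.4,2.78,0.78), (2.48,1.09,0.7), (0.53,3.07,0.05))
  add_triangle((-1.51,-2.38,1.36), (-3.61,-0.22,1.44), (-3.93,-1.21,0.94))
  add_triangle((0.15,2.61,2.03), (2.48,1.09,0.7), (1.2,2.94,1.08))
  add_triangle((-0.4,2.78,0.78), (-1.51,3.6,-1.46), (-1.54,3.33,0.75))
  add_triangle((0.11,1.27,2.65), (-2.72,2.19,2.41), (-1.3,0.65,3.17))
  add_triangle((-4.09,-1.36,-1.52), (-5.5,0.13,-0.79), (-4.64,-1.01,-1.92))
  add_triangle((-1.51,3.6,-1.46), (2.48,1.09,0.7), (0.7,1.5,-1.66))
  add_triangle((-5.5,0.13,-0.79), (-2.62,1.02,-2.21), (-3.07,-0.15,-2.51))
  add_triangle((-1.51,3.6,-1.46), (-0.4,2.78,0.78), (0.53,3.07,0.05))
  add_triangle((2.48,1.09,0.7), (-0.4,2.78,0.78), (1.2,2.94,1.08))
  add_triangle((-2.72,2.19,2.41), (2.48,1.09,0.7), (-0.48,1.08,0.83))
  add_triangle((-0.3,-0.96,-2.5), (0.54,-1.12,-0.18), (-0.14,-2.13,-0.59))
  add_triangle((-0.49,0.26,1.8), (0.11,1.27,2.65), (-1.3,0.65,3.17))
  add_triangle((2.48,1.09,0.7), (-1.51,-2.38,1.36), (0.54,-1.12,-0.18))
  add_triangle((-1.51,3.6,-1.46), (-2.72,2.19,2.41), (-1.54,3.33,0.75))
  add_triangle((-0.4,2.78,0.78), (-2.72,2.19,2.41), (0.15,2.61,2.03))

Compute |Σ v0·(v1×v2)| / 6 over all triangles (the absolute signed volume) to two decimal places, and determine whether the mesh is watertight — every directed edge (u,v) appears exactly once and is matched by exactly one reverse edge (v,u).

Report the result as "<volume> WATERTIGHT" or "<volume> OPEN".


87.59 WATERTIGHT

Per-triangle v0·(v1×v2)/6:
  t1: +1.2844
  t2: +1.6149
  t3: +0.4044
  t4: +2.7476
  t5: +11.5729
  t6: +1.4482
  t7: -0.0633
  t8: +0.7104
  t9: +2.8979
  t10: -1.0278
  t11: +0.8446
  t12: -0.5919
  t13: +4.8994
  t14: +0.4642
  t15: +1.3573
  t16: +1.9180
  t17: +1.0879
  t18: +1.4490
  t19: +1.5708
  t20: +1.2413
  t21: +0.1444
  t22: +1.9209
  t23: +1.3605
  t24: +1.8262
  t25: +0.9137
  t26: -0.3796
  t27: +0.4732
  t28: +1.3546
  t29: +4.6002
  t30: +0.9922
  t31: +1.6145
  t32: +0.7053
  t33: +2.0947
  t34: +1.2433
  t35: +0.7069
  t36: -0.1226
  t37: +2.0602
  t38: +1.3330
  t39: +2.2251
  t40: +4.6002
  t41: +0.9074
  t42: +0.5024
  t43: +0.4418
  t44: +0.4329
  t45: +1.1687
  t46: +1.3064
  t47: +1.2026
  t48: +1.1294
  t49: +1.7370
  t50: +0.7167
  t51: +2.7642
  t52: +2.1912
  t53: +1.4850
  t54: +0.0153
  t55: +0.3446
  t56: +0.4757
  t57: +0.1642
  t58: +1.2379
  t59: +1.9868
  t60: +1.8832
Σ = +87.5908 → |volume| = 87.59

Directed edges: 180 total, each appears once with its reverse present → watertight.


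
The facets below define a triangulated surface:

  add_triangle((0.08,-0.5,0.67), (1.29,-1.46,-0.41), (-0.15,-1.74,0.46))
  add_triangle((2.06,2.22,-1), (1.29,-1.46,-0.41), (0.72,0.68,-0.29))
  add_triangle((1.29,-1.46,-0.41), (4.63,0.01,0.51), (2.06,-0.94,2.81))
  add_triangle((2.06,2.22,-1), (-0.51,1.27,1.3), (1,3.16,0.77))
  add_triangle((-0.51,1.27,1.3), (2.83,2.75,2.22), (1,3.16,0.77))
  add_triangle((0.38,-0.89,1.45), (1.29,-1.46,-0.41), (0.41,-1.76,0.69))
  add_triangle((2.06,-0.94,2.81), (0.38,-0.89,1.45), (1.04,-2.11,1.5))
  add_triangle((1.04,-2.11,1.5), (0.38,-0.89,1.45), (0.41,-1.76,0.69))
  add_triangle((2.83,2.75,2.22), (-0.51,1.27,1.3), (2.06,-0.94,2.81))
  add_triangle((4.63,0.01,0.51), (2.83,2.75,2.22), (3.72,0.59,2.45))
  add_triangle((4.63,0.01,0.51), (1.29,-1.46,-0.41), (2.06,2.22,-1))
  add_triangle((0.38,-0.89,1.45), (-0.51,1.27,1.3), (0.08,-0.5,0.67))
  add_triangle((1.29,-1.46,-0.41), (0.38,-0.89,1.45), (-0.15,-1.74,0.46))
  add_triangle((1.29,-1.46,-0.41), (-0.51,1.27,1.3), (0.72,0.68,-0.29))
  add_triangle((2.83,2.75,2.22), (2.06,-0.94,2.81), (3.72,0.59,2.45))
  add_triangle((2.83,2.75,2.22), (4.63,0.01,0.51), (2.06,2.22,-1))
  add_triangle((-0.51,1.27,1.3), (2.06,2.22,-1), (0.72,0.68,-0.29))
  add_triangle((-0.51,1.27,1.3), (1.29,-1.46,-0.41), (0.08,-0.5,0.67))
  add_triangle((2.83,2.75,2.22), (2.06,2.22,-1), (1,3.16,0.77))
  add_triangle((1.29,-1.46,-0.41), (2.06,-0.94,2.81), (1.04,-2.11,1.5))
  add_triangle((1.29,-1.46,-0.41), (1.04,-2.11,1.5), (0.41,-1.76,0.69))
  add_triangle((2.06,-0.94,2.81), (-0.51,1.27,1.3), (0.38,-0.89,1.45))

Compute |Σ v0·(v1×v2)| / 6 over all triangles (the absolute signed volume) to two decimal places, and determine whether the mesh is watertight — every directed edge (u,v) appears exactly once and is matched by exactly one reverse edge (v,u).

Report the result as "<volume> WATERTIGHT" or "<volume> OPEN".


27.59 OPEN

Per-triangle v0·(v1×v2)/6:
  t1: -0.2492
  t2: -0.0511
  t3: +3.3181
  t4: +0.0319
  t5: +1.7667
  t6: -0.3566
  t7: +0.5031
  t8: +0.1431
  t9: +3.3533
  t10: +3.4630
  t11: +2.3288
  t12: +0.0660
  t13: +0.6042
  t14: -0.3748
  t15: +2.3531
  t16: +5.8603
  t17: -0.0718
  t18: -0.2038
  t19: +2.6985
  t20: +1.2426
  t21: +0.3455
  t22: +0.8228
Σ = +27.5937 → |volume| = 27.59

Directed edges: 66 total; 6 unmatched, e.g. (-0.15,-1.74,0.46)→(0.08,-0.5,0.67) → open.


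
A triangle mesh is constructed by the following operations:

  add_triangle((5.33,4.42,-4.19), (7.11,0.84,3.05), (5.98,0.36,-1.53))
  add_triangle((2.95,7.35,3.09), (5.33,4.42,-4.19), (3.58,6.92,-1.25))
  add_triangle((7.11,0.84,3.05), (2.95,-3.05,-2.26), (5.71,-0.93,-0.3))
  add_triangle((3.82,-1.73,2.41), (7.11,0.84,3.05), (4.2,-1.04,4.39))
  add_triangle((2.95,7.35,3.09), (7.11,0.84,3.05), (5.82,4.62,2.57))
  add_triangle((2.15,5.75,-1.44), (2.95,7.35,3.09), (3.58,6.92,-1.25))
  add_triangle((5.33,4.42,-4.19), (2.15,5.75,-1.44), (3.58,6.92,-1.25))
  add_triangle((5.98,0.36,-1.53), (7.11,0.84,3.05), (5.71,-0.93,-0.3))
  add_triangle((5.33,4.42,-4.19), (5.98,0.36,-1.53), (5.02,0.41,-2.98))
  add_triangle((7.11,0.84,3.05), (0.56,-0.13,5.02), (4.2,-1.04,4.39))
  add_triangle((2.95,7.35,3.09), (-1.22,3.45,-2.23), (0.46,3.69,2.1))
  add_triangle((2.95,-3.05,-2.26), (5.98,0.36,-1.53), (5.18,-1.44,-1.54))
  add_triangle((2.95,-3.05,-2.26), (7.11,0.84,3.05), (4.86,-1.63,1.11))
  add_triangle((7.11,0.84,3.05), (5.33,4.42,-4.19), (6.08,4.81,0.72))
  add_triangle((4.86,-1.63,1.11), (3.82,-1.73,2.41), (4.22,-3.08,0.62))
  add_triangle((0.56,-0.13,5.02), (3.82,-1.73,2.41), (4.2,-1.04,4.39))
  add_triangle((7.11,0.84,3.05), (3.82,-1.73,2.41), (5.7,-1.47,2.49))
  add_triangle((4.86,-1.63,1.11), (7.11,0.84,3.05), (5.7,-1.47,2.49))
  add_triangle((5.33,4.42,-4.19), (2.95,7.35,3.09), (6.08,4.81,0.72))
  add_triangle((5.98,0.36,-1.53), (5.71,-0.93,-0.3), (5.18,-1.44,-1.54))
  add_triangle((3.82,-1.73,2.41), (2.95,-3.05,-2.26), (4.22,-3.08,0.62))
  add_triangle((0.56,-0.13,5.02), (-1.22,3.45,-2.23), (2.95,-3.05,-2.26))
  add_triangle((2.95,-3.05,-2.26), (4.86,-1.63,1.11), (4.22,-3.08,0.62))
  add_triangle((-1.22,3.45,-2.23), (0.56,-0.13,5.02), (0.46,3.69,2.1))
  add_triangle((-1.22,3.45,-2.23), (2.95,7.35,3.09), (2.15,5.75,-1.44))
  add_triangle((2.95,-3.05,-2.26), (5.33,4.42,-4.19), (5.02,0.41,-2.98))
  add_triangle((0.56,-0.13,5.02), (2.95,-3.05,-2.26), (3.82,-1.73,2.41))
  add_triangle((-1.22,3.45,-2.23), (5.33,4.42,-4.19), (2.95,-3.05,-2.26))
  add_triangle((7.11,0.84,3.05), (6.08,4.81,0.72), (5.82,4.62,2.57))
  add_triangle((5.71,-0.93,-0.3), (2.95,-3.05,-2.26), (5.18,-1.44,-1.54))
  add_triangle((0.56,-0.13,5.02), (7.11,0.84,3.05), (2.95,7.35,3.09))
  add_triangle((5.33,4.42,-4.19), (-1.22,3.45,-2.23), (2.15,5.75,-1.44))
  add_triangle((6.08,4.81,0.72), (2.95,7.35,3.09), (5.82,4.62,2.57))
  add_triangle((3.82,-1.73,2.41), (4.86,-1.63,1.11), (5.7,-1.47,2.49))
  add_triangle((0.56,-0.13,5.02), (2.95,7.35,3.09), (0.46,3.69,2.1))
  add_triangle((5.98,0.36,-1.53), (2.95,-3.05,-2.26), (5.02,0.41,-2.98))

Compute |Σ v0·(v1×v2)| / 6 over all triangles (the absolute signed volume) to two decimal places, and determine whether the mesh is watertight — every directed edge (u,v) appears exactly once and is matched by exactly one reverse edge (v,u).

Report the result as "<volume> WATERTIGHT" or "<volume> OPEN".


276.44 WATERTIGHT

Per-triangle v0·(v1×v2)/6:
  t1: +21.0531
  t2: +12.1715
  t3: +4.3692
  t4: +5.2863
  t5: +7.8933
  t6: +4.5965
  t7: +4.6347
  t8: +6.6580
  t9: +6.6238
  t10: +8.0994
  t11: +6.3540
  t12: +1.9375
  t13: +5.2826
  t14: +22.9213
  t15: +2.1981
  t16: +2.4244
  t17: +1.8432
  t18: +2.5931
  t19: +25.0712
  t20: +2.2995
  t21: -0.8381
  t22: -6.5622
  t23: +3.3819
  t24: +3.6834
  t25: +11.5963
  t26: +4.5212
  t27: +4.7682
  t28: +15.3368
  t29: +9.1544
  t30: +1.9057
  t31: +40.0807
  t32: +12.2300
  t33: +9.5166
  t34: +0.9821
  t35: +6.7586
  t36: +5.6162
Σ = +276.4427 → |volume| = 276.44

Directed edges: 108 total, each appears once with its reverse present → watertight.


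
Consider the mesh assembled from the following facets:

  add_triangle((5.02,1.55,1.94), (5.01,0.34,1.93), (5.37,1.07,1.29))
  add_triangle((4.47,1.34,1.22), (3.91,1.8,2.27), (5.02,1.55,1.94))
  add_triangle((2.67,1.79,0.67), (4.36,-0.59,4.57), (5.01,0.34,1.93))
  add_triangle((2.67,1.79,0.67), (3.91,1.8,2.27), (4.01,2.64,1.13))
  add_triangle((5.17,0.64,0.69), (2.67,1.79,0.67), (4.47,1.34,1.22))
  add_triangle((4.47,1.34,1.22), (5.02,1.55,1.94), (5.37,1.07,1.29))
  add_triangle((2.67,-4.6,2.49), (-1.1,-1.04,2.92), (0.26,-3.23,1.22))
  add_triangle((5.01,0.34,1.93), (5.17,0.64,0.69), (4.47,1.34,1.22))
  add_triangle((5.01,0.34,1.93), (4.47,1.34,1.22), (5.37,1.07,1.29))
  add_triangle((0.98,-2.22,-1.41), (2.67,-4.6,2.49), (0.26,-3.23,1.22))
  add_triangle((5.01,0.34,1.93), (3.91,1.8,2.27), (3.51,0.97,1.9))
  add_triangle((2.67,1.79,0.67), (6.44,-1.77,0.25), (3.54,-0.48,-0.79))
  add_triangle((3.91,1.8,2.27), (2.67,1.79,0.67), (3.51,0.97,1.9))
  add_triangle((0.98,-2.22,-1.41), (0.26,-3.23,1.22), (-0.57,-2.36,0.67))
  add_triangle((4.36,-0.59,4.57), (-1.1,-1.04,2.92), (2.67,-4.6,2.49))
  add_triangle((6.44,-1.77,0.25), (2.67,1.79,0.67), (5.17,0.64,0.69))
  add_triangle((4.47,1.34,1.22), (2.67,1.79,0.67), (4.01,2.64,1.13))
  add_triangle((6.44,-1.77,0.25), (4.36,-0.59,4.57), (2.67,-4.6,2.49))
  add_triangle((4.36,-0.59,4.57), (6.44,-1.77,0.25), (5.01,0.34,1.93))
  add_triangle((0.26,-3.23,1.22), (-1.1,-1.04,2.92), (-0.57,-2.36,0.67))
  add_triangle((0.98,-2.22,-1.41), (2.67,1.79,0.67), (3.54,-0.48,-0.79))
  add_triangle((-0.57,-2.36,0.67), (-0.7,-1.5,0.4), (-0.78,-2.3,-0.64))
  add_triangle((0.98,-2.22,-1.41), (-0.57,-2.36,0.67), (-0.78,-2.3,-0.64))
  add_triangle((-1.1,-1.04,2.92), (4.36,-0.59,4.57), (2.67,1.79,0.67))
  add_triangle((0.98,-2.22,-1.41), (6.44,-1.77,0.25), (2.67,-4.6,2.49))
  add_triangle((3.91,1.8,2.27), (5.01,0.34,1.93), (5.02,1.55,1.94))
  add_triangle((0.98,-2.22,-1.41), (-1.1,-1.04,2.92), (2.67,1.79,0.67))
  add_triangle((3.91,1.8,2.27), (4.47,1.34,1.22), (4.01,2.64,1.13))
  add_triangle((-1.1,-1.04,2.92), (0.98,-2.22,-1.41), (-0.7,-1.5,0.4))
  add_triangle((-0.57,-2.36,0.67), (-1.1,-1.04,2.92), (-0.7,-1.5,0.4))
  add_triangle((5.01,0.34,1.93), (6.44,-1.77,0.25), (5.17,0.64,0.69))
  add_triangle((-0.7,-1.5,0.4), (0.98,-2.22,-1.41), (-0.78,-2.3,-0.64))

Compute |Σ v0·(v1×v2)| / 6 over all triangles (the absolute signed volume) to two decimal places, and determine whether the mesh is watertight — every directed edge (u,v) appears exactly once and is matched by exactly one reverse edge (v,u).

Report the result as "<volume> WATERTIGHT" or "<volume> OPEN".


73.46 OPEN

Per-triangle v0·(v1×v2)/6:
  t1: +0.7899
  t2: +0.2261
  t3: +3.6176
  t4: -0.0175
  t5: +0.5714
  t6: +0.2233
  t7: +3.6082
  t8: +1.0055
  t9: -0.3783
  t10: +3.1083
  t11: +0.2353
  t12: +2.8120
  t13: -0.4208
  t14: +1.0154
  t15: +12.8119
  t16: +0.0727
  t17: +0.0891
  t18: +19.8198
  t19: +6.9769
  t20: +1.1750
  t21: -0.0462
  t22: +0.1695
  t23: +0.9512
  t24: +4.5283
  t25: +11.0052
  t26: +0.7633
  t27: -4.3147
  t28: +1.2719
  t29: -1.0243
  t30: +0.3573
  t31: +2.9374
  t32: -0.4849
Σ = +73.4560 → |volume| = 73.46

Directed edges: 96 total; 6 unmatched, e.g. (5.01,0.34,1.93)→(2.67,1.79,0.67) → open.
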